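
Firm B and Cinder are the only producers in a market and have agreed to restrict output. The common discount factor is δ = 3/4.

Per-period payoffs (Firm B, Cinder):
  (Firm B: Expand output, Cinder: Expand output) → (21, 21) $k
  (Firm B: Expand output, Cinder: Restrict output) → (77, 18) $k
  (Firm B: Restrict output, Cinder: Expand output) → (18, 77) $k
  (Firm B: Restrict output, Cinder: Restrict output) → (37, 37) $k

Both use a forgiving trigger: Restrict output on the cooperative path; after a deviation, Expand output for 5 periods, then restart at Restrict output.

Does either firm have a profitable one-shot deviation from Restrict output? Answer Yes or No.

Comparing payoff streams over the 6 periods until play realigns: cooperate → 37(1+δ+…+δ^5); deviate → 77 + 21(δ+…+δ^5).
Cooperation is sustained iff (37−21)(δ+…+δ^5) ≥ 77−37.
δ+…+δ^5 = 3/4·(1−(3/4)^5)/(1−3/4) = 2.2881, and (77−37)/(37−21) = 2.5000.
2.2881 < 2.5000, so cooperation is not sustainable.

Yes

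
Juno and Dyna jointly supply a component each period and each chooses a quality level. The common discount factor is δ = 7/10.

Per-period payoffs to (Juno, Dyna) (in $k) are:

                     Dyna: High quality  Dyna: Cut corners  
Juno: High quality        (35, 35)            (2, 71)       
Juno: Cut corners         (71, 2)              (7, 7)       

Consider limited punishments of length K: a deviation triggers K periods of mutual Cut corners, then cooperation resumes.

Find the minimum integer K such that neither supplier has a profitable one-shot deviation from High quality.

IC: δ(1−δ^K)/(1−δ) ≥ (71−35)/(35−7) = 9/7.
With δ = 7/10: need 1 − δ^K ≥ 9/7·(1−7/10)/(7/10), i.e. δ^K ≤ 0.4490.
Since (7/10)^2 = 0.4900 and (7/10)^3 = 0.3430, the smallest such K is 3.

3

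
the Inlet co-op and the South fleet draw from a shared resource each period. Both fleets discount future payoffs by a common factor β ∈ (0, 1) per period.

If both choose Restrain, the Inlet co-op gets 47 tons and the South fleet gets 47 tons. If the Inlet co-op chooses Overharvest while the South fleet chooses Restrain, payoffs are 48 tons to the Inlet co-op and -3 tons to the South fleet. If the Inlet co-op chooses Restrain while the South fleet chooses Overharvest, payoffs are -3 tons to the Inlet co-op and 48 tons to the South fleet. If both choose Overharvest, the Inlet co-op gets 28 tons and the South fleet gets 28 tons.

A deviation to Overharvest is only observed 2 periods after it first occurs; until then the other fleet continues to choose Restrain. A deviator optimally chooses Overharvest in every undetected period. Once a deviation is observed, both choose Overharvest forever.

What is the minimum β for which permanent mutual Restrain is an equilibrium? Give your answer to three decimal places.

Deviating for the 2 undetected periods gains 48−47 = 1 per period over cooperation, then loses 47−28 = 19 per period forever once punishment starts.
Gain: 1(1 + β + … + β^1); loss: 19·β^2/(1−β).
No profitable deviation ⇔ 1(1−β^2) ≤ 19·β^2, i.e. β^2 ≥ 1/(1+19) = 1/20.
Hence β ≥ (1/20)^(1/2) ≈ 0.224.

0.224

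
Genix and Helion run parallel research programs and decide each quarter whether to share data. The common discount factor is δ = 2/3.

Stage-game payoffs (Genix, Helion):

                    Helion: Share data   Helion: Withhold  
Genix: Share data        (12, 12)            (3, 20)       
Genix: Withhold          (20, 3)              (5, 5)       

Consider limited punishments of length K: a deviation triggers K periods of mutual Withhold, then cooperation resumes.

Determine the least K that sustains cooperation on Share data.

No profitable deviation requires (12−5)(δ+…+δ^K) ≥ 20−12, i.e. δ+…+δ^K ≥ 8/7 ≈ 1.1429.
With δ = 2/3, the partial sums are K=1: 0.6667, K=2: 1.1111, K=3: 1.4074.
K = 3 is the first length at which the sum reaches 1.1429.

3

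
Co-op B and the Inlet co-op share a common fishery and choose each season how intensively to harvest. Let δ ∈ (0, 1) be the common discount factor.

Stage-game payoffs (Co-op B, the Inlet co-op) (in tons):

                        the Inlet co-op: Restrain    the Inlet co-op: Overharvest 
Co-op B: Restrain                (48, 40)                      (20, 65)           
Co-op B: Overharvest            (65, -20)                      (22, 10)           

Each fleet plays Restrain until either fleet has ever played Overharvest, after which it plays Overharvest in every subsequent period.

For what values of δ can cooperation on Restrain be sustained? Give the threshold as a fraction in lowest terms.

Co-op B's threshold: (65−48)/(65−22) = 17/43.
the Inlet co-op's threshold: (65−40)/(65−10) = 5/11.
17/43 < 5/11, so the Inlet co-op binds and δ* = 5/11.

5/11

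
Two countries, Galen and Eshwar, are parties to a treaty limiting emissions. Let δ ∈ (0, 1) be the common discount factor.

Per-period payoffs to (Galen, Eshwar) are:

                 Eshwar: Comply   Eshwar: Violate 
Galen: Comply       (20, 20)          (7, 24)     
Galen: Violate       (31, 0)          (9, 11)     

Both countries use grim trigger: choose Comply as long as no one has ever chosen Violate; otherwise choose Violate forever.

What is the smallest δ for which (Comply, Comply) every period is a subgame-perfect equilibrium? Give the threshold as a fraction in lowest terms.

Galen: cooperation gives 20 each period; deviation gives 31 once then 9 forever.
  20/(1−δ) ≥ 31 + 9δ/(1−δ) ⇒ δ ≥ 11/22 = 1/2.
Eshwar: cooperation gives 20 each period; deviation gives 24 once then 11 forever.
  δ ≥ 4/13.
Both must hold, so the binding constraint is Galen's: δ ≥ 1/2.

1/2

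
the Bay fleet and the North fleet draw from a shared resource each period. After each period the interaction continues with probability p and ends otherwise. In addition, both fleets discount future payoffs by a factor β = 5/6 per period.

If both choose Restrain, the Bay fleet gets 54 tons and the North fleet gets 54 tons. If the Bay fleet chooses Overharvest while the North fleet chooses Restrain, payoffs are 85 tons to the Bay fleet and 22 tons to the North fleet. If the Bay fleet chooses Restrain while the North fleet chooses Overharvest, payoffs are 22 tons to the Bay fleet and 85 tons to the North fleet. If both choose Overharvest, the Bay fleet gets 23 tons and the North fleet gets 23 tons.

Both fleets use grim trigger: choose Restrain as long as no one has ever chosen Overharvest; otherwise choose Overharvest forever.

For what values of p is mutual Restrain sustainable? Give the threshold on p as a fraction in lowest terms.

3/5

With continuation probability p and discount β, the effective per-period discount factor is βp.
Grim-trigger IC: βp ≥ (85−54)/(85−23) = 1/2.
So p ≥ (1/2)/(5/6) = 3/5.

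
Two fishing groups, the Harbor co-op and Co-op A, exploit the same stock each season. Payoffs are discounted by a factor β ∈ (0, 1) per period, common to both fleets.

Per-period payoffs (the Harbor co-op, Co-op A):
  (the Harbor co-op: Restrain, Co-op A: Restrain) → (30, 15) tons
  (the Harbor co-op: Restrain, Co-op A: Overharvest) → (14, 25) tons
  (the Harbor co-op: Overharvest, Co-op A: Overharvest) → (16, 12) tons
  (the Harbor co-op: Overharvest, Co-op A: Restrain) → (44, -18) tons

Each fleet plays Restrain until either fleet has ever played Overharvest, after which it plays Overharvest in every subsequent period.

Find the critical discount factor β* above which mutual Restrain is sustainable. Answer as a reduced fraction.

10/13

For the Harbor co-op: deviation gain 44−30 = 14, per-period punishment loss 30−16 = 14. IC gives β ≥ 14/28 = 1/2.
For Co-op A: gain 10, loss 3 per period, so β ≥ 10/13.
The tighter constraint is Co-op A's, so cooperation needs β ≥ 10/13.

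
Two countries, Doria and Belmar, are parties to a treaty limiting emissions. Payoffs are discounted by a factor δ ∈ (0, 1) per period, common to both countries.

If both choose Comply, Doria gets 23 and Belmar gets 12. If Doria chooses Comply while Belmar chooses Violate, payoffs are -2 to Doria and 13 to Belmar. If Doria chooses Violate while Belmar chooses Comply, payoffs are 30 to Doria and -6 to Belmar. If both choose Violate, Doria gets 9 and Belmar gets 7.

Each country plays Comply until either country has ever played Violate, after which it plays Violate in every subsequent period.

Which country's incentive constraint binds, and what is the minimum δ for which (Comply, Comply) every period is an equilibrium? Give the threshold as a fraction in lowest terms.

Doria; δ ≥ 1/3

For Doria: deviation gain 30−23 = 7, per-period punishment loss 23−9 = 14. IC gives δ ≥ 7/21 = 1/3.
For Belmar: gain 1, loss 5 per period, so δ ≥ 1/6.
The tighter constraint is Doria's, so cooperation needs δ ≥ 1/3.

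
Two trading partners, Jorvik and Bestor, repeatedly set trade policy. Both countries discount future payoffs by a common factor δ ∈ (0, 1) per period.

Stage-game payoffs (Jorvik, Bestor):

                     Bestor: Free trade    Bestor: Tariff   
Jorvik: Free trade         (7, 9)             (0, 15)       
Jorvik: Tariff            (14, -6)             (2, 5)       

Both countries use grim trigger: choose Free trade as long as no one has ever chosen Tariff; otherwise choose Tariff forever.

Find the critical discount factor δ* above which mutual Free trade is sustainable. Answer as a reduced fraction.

For Jorvik: deviation gain 14−7 = 7, per-period punishment loss 7−2 = 5. IC gives δ ≥ 7/12.
For Bestor: gain 6, loss 4 per period, so δ ≥ 6/10 = 3/5.
The tighter constraint is Bestor's, so cooperation needs δ ≥ 3/5.

3/5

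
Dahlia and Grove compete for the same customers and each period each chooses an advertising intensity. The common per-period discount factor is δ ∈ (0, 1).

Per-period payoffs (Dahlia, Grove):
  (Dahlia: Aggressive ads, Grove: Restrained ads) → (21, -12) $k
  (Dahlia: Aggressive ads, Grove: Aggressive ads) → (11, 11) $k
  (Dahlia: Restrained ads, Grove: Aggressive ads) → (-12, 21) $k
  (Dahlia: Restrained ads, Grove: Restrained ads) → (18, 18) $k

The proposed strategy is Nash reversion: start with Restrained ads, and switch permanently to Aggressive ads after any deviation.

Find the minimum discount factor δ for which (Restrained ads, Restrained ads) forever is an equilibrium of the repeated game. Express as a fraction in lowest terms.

3/10

Cooperation forever yields 18 each period: 18/(1−δ).
Deviating yields 21 once, then 11 forever: 21 + 11δ/(1−δ).
No profitable deviation requires 18/(1−δ) ≥ 21 + 11δ/(1−δ).
Multiplying by (1−δ): 18 ≥ 21(1−δ) + 11δ = 21 − 10δ.
So 10δ ≥ 3, i.e. δ ≥ 3/10.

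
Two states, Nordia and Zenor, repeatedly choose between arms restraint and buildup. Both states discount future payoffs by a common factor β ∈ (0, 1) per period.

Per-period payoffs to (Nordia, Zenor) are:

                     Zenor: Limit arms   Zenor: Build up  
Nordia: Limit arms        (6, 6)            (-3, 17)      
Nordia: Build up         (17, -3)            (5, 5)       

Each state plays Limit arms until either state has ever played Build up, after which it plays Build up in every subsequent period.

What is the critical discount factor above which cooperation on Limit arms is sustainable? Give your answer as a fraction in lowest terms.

11/12

6/(1−β) ≥ 17 + 5β/(1−β)
6 ≥ 17 − 12β
β ≥ 11/12.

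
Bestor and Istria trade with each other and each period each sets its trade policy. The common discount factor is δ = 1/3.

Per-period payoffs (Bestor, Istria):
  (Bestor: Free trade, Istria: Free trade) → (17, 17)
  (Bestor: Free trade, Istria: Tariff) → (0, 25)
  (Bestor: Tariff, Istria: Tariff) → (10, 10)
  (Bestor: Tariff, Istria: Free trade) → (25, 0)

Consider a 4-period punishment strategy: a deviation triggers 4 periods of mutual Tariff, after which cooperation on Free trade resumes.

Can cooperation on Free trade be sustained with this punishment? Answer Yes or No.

Comparing payoff streams over the 5 periods until play realigns: cooperate → 17(1+δ+…+δ^4); deviate → 25 + 10(δ+…+δ^4).
Cooperation is sustained iff (17−10)(δ+…+δ^4) ≥ 25−17.
δ+…+δ^4 = 1/3·(1−(1/3)^4)/(1−1/3) = 0.4938, and (25−17)/(17−10) = 1.1429.
0.4938 < 1.1429, so cooperation is not sustainable.

No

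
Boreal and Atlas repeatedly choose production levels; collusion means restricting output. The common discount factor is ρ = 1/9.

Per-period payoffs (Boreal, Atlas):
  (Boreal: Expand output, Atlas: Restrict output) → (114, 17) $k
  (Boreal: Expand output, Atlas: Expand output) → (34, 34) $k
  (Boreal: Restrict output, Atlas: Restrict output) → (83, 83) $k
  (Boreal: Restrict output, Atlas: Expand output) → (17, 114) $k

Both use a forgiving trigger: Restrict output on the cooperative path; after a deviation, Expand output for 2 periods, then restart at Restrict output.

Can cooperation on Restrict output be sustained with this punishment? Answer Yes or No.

No

IC: ρ+…+ρ^2 ≥ (114−83)/(83−34) = 31/49.
At ρ = 1/9: partial sum = 0.1235 < 0.6327. Cooperation not sustainable.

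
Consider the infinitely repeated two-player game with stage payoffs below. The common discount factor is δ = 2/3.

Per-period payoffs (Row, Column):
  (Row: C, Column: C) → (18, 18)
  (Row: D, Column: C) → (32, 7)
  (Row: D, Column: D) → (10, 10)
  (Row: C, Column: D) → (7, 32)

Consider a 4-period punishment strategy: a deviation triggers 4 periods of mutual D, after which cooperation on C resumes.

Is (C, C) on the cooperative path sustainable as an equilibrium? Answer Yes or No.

No

IC: δ+…+δ^4 ≥ (32−18)/(18−10) = 7/4.
At δ = 2/3: partial sum = 1.6049 < 1.7500. Cooperation not sustainable.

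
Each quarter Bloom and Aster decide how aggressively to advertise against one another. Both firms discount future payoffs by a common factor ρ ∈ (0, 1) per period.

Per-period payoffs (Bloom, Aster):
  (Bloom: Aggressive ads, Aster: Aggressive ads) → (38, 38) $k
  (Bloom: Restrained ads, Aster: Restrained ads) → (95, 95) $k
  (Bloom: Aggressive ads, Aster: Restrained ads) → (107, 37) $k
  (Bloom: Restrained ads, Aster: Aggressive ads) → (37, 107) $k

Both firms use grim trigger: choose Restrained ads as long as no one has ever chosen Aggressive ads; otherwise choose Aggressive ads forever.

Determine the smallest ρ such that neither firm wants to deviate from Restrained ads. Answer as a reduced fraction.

4/23

One-period gain from deviating is 107 − 95 = 12. The loss is 95 − 38 = 57 in every subsequent period, with present value 57·ρ/(1−ρ).
Deviation is unprofitable when 57·ρ/(1−ρ) ≥ 12, i.e. ρ/(1−ρ) ≥ 4/19.
Equivalently ρ ≥ 12/(12+57) = 4/23.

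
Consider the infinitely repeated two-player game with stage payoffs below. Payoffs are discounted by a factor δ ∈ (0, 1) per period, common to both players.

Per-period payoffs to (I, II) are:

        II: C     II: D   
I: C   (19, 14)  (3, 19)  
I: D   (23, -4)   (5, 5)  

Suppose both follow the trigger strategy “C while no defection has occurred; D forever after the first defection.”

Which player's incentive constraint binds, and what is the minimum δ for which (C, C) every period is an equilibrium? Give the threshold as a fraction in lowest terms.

II; δ ≥ 5/14

I: cooperation gives 19 each period; deviation gives 23 once then 5 forever.
  19/(1−δ) ≥ 23 + 5δ/(1−δ) ⇒ δ ≥ 4/18 = 2/9.
II: cooperation gives 14 each period; deviation gives 19 once then 5 forever.
  δ ≥ 5/14.
Both must hold, so the binding constraint is II's: δ ≥ 5/14.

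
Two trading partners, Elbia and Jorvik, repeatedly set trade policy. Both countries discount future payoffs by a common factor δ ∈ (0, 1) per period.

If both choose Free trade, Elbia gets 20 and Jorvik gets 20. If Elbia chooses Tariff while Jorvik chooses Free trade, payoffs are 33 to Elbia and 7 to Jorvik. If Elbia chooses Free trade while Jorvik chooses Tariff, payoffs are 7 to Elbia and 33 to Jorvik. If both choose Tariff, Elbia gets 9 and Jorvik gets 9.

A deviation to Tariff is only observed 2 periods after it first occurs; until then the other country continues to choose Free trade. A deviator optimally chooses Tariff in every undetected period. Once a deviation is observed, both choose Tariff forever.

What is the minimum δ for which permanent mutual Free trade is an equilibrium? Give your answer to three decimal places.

0.736

Deviating for the 2 undetected periods gains 33−20 = 13 per period over cooperation, then loses 20−9 = 11 per period forever once punishment starts.
Gain: 13(1 + δ + … + δ^1); loss: 11·δ^2/(1−δ).
No profitable deviation ⇔ 13(1−δ^2) ≤ 11·δ^2, i.e. δ^2 ≥ 13/(13+11) = 13/24.
Hence δ ≥ (13/24)^(1/2) ≈ 0.736.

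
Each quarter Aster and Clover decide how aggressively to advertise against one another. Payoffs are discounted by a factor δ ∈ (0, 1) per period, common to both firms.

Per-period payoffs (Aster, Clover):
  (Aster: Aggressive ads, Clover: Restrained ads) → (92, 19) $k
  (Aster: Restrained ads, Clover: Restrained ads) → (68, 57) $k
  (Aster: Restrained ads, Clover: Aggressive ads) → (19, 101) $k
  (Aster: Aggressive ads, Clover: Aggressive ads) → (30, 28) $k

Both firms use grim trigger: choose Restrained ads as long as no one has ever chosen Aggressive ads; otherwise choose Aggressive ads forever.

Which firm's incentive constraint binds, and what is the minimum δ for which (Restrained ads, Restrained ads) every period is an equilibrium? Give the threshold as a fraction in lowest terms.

Aster: cooperation gives 68 each period; deviation gives 92 once then 30 forever.
  68/(1−δ) ≥ 92 + 30δ/(1−δ) ⇒ δ ≥ 24/62 = 12/31.
Clover: cooperation gives 57 each period; deviation gives 101 once then 28 forever.
  δ ≥ 44/73.
Both must hold, so the binding constraint is Clover's: δ ≥ 44/73.

Clover; δ ≥ 44/73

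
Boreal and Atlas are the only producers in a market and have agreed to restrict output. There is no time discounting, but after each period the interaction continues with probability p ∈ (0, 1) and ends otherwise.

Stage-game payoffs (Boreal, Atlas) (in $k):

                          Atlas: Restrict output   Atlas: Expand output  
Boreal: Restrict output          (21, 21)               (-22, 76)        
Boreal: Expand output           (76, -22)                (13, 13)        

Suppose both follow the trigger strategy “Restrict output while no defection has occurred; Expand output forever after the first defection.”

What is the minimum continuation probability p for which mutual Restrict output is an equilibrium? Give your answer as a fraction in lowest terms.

55/63

Expected cooperation value is 21 + p·21 + p²·21 + … = 21/(1−p); deviation gives 76 + p·13/(1−p).
21 ≥ 76(1−p) + 13p ⇒ 63p ≥ 55 ⇒ p ≥ 55/63.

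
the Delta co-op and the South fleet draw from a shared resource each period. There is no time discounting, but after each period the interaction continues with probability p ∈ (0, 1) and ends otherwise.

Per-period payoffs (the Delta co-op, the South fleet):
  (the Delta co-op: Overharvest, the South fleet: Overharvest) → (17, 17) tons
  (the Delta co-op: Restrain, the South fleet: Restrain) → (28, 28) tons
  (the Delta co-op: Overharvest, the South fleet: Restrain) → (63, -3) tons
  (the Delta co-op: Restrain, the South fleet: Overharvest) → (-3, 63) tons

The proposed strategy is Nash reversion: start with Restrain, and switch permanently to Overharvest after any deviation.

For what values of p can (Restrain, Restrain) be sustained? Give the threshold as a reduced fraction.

35/46

Expected cooperation value is 28 + p·28 + p²·28 + … = 28/(1−p); deviation gives 63 + p·17/(1−p).
28 ≥ 63(1−p) + 17p ⇒ 46p ≥ 35 ⇒ p ≥ 35/46.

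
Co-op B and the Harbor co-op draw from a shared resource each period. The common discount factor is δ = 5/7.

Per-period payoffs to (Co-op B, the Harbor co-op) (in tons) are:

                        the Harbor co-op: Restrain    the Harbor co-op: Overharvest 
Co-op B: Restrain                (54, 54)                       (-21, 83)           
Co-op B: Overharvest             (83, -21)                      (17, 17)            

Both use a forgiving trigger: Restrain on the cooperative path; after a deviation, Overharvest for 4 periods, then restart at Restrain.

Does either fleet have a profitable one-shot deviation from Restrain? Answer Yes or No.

Comparing payoff streams over the 5 periods until play realigns: cooperate → 54(1+δ+…+δ^4); deviate → 83 + 17(δ+…+δ^4).
Cooperation is sustained iff (54−17)(δ+…+δ^4) ≥ 83−54.
δ+…+δ^4 = 5/7·(1−(5/7)^4)/(1−5/7) = 1.8492, and (83−54)/(54−17) = 0.7838.
1.8492 ≥ 0.7838, so cooperation is sustainable.

No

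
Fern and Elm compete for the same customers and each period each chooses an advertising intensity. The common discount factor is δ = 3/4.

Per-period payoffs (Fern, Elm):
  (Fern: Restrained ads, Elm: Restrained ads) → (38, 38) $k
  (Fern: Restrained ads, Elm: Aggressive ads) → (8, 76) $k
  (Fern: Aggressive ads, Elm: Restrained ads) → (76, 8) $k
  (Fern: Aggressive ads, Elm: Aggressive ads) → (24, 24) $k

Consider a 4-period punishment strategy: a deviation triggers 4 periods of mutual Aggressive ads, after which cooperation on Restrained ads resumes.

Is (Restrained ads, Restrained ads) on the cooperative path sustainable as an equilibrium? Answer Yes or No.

No

IC: δ+…+δ^4 ≥ (76−38)/(38−24) = 19/7.
At δ = 3/4: partial sum = 2.0508 < 2.7143. Cooperation not sustainable.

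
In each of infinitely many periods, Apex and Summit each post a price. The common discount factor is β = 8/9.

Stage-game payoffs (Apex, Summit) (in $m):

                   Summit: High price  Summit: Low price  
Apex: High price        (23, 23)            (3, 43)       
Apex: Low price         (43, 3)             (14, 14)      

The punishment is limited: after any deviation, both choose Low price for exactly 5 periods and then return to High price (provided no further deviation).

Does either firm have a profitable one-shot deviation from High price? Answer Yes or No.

IC: β+…+β^5 ≥ (43−23)/(23−14) = 20/9.
At β = 8/9: partial sum = 3.5606 ≥ 2.2222. Cooperation sustainable.

No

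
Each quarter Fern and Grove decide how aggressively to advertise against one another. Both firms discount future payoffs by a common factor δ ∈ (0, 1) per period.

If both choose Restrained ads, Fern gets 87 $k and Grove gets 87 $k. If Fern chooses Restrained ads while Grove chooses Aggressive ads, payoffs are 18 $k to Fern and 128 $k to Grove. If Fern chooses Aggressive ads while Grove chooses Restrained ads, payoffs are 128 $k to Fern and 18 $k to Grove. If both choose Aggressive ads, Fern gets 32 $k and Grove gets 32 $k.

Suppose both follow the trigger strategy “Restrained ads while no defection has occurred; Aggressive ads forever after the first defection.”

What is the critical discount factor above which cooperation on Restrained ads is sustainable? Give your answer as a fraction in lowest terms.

Cooperation forever yields 87 each period: 87/(1−δ).
Deviating yields 128 once, then 32 forever: 128 + 32δ/(1−δ).
No profitable deviation requires 87/(1−δ) ≥ 128 + 32δ/(1−δ).
Multiplying by (1−δ): 87 ≥ 128(1−δ) + 32δ = 128 − 96δ.
So 96δ ≥ 41, i.e. δ ≥ 41/96.

41/96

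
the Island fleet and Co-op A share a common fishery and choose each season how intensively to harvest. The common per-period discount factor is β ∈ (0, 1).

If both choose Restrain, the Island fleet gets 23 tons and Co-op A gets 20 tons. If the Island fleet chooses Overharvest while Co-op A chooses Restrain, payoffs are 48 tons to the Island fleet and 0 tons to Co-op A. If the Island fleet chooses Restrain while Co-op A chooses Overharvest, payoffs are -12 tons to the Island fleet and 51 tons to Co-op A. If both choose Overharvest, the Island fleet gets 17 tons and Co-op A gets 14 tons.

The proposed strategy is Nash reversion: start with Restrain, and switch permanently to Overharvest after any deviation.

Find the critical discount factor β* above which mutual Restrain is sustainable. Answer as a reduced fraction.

the Island fleet's threshold: (48−23)/(48−17) = 25/31.
Co-op A's threshold: (51−20)/(51−14) = 31/37.
25/31 < 31/37, so Co-op A binds and β* = 31/37.

31/37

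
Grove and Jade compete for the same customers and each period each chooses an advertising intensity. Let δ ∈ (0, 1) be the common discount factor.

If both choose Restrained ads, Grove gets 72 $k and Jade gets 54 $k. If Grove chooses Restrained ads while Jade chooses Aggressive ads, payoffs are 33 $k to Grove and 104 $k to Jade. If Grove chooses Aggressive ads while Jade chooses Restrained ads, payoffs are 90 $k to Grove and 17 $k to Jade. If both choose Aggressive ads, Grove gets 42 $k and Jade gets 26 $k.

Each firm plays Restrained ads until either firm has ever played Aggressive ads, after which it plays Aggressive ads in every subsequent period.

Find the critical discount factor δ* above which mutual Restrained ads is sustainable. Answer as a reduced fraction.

Grove: cooperation gives 72 each period; deviation gives 90 once then 42 forever.
  72/(1−δ) ≥ 90 + 42δ/(1−δ) ⇒ δ ≥ 18/48 = 3/8.
Jade: cooperation gives 54 each period; deviation gives 104 once then 26 forever.
  δ ≥ 50/78 = 25/39.
Both must hold, so the binding constraint is Jade's: δ ≥ 25/39.

25/39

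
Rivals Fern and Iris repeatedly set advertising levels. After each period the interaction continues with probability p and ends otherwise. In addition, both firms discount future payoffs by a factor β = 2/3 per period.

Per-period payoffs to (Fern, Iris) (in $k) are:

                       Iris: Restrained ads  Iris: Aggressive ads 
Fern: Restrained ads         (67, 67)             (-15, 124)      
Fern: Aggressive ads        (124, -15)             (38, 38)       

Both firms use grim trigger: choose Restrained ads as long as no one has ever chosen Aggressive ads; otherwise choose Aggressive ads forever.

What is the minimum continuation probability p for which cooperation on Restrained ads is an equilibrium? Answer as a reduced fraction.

Expected continuation weight on next period's payoff is β·p = 2/3·p, which plays the role of the discount factor.
Cooperation requires 2/3·p ≥ (124−67)/(124−38) = 57/86, hence p ≥ 171/172.

171/172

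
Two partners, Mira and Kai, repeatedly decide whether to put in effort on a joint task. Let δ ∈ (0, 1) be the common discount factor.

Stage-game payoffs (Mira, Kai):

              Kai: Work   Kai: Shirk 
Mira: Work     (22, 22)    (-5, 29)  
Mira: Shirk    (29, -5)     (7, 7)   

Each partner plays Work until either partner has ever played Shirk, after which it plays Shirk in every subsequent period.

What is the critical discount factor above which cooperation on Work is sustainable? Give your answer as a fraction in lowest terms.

Cooperation forever yields 22 each period: 22/(1−δ).
Deviating yields 29 once, then 7 forever: 29 + 7δ/(1−δ).
No profitable deviation requires 22/(1−δ) ≥ 29 + 7δ/(1−δ).
Multiplying by (1−δ): 22 ≥ 29(1−δ) + 7δ = 29 − 22δ.
So 22δ ≥ 7, i.e. δ ≥ 7/22.

7/22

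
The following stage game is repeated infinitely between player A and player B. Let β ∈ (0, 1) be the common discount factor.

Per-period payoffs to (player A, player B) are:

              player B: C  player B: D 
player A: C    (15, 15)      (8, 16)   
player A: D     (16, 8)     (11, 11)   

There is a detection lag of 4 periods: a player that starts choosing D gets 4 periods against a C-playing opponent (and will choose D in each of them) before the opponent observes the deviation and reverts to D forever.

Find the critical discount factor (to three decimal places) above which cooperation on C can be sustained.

0.669

Deviating for the 4 undetected periods gains 16−15 = 1 per period over cooperation, then loses 15−11 = 4 per period forever once punishment starts.
Gain: 1(1 + β + … + β^3); loss: 4·β^4/(1−β).
No profitable deviation ⇔ 1(1−β^4) ≤ 4·β^4, i.e. β^4 ≥ 1/(1+4) = 1/5.
Hence β ≥ (1/5)^(1/4) ≈ 0.669.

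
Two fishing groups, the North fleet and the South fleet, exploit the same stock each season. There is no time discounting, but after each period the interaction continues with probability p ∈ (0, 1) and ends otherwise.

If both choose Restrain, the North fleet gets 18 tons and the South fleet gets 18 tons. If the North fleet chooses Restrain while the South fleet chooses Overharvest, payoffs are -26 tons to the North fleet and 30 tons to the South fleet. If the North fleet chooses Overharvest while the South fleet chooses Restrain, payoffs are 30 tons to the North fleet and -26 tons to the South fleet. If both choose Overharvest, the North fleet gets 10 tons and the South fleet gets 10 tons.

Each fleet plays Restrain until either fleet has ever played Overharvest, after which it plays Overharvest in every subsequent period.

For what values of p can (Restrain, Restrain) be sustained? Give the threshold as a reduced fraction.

Expected cooperation value is 18 + p·18 + p²·18 + … = 18/(1−p); deviation gives 30 + p·10/(1−p).
18 ≥ 30(1−p) + 10p ⇒ 20p ≥ 12 ⇒ p ≥ 12/20 = 3/5.

3/5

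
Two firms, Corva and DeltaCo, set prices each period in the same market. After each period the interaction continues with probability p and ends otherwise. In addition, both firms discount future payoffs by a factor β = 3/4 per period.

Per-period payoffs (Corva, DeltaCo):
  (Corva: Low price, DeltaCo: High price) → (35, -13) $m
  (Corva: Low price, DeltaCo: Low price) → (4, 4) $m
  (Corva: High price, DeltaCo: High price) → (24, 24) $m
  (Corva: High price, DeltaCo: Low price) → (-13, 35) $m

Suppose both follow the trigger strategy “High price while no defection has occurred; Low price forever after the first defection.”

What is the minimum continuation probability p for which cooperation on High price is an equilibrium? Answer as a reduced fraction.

44/93

With continuation probability p and discount β, the effective per-period discount factor is βp.
Grim-trigger IC: βp ≥ (35−24)/(35−4) = 11/31.
So p ≥ (11/31)/(3/4) = 44/93.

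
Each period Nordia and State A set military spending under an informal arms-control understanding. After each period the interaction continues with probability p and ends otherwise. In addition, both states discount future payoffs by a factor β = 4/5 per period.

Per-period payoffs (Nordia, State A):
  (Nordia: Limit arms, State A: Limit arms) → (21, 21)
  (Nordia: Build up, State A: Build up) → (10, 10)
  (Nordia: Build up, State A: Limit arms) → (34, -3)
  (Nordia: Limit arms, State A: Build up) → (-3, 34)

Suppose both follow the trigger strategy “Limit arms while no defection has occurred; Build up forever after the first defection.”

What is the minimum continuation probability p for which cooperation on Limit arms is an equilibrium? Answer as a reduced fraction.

65/96

With continuation probability p and discount β, the effective per-period discount factor is βp.
Grim-trigger IC: βp ≥ (34−21)/(34−10) = 13/24.
So p ≥ (13/24)/(4/5) = 65/96.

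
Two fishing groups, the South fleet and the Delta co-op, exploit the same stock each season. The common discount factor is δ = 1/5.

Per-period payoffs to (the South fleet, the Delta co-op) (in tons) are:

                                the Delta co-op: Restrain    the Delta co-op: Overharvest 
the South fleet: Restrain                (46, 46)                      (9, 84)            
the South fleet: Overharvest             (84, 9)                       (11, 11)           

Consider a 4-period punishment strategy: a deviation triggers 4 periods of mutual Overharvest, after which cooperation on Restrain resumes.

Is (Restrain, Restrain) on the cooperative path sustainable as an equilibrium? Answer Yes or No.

No

Comparing payoff streams over the 5 periods until play realigns: cooperate → 46(1+δ+…+δ^4); deviate → 84 + 11(δ+…+δ^4).
Cooperation is sustained iff (46−11)(δ+…+δ^4) ≥ 84−46.
δ+…+δ^4 = 1/5·(1−(1/5)^4)/(1−1/5) = 0.2496, and (84−46)/(46−11) = 1.0857.
0.2496 < 1.0857, so cooperation is not sustainable.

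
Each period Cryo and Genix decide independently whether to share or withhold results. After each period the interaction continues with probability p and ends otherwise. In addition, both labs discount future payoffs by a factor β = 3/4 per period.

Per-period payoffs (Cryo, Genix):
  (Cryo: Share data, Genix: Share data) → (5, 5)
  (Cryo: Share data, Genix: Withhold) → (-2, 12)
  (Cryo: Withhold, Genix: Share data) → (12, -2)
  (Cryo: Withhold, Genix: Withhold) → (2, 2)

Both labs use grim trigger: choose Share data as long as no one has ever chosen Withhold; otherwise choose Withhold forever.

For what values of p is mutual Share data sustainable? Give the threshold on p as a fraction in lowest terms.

14/15

With continuation probability p and discount β, the effective per-period discount factor is βp.
Grim-trigger IC: βp ≥ (12−5)/(12−2) = 7/10.
So p ≥ (7/10)/(3/4) = 14/15.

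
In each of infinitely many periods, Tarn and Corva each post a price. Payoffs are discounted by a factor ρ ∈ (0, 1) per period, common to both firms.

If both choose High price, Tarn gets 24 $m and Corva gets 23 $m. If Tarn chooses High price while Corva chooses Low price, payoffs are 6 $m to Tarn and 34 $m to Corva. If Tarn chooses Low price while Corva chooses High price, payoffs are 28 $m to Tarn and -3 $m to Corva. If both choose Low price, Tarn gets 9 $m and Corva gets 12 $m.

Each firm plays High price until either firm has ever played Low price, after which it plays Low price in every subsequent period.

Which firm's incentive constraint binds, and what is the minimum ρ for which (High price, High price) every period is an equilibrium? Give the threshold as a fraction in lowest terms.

Tarn: cooperation gives 24 each period; deviation gives 28 once then 9 forever.
  24/(1−ρ) ≥ 28 + 9ρ/(1−ρ) ⇒ ρ ≥ 4/19.
Corva: cooperation gives 23 each period; deviation gives 34 once then 12 forever.
  ρ ≥ 11/22 = 1/2.
Both must hold, so the binding constraint is Corva's: ρ ≥ 1/2.

Corva; ρ ≥ 1/2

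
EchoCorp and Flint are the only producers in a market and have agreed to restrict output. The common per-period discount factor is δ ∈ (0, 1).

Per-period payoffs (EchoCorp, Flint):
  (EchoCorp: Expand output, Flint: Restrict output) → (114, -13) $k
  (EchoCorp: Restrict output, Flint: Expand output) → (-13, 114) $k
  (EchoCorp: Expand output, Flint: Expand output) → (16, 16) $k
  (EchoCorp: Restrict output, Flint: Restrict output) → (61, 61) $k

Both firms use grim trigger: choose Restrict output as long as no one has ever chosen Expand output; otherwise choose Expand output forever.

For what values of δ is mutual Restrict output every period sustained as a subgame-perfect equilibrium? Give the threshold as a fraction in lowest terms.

61/(1−δ) ≥ 114 + 16δ/(1−δ)
61 ≥ 114 − 98δ
δ ≥ 53/98.

53/98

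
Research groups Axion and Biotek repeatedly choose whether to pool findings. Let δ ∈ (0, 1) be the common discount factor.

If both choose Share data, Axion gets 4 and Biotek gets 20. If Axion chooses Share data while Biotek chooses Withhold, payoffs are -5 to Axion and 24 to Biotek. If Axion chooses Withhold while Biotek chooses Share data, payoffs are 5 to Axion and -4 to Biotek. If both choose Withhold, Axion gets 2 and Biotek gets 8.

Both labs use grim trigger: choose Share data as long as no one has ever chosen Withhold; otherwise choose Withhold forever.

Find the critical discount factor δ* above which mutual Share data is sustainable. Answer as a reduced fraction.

1/3

Axion's threshold: (5−4)/(5−2) = 1/3.
Biotek's threshold: (24−20)/(24−8) = 1/4.
1/3 > 1/4, so Axion binds and δ* = 1/3.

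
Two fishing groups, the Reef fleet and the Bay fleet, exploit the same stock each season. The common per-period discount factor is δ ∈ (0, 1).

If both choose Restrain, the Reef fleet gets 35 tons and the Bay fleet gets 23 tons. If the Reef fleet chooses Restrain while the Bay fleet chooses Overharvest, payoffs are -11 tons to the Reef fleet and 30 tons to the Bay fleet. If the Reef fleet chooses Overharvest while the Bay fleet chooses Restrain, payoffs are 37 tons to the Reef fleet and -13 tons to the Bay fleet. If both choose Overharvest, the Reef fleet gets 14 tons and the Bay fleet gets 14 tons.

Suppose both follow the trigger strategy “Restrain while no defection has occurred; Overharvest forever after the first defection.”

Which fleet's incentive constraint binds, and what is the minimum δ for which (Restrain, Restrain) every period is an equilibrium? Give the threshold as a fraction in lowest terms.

the Bay fleet; δ ≥ 7/16

For the Reef fleet: deviation gain 37−35 = 2, per-period punishment loss 35−14 = 21. IC gives δ ≥ 2/23.
For the Bay fleet: gain 7, loss 9 per period, so δ ≥ 7/16.
The tighter constraint is the Bay fleet's, so cooperation needs δ ≥ 7/16.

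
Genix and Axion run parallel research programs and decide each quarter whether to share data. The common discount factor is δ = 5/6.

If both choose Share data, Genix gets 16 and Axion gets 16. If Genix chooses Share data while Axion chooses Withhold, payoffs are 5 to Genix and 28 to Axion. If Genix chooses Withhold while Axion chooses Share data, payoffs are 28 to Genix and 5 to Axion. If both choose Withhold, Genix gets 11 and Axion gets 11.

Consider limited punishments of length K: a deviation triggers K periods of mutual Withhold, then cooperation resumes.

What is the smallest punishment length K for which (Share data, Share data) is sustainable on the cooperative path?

4

Need Σ_{k=1}^{K} δ^k ≥ (28−16)/(16−11) = 2.4000 at δ = 5/6.
At K = 3 the sum is 2.1065 < 2.4000; at K = 4 it is 2.5887 ≥ 2.4000.
So the minimum punishment length is K = 4.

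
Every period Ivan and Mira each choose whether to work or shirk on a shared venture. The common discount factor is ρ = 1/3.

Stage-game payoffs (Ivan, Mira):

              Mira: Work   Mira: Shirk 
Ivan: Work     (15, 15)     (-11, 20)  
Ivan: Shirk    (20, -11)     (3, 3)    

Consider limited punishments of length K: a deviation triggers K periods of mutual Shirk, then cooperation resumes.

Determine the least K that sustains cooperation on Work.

2

Need Σ_{k=1}^{K} ρ^k ≥ (20−15)/(15−3) = 0.4167 at ρ = 1/3.
At K = 1 the sum is 0.3333 < 0.4167; at K = 2 it is 0.4444 ≥ 0.4167.
So the minimum punishment length is K = 2.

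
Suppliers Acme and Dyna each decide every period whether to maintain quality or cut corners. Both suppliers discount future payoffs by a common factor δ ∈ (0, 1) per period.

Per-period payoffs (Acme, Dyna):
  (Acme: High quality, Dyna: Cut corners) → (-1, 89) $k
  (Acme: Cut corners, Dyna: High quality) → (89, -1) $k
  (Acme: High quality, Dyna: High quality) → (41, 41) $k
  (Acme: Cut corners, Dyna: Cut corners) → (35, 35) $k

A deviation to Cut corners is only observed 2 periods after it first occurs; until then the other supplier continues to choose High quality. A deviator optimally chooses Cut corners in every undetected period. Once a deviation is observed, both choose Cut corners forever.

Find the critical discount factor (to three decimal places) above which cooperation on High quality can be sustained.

The best deviation is to choose Cut corners for all 2 undetected periods, earning 89 each, then 35 forever once detected.
Deviation value: 89(1−δ^2)/(1−δ) + 35δ^2/(1−δ); cooperation value: 41/(1−δ).
IC: 41 ≥ 89(1−δ^2) + 35δ^2 = 89 − 54δ^2.
So δ^2 ≥ 48/54 = 8/9, giving δ ≥ (8/9)^(1/2) ≈ 0.943.

0.943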